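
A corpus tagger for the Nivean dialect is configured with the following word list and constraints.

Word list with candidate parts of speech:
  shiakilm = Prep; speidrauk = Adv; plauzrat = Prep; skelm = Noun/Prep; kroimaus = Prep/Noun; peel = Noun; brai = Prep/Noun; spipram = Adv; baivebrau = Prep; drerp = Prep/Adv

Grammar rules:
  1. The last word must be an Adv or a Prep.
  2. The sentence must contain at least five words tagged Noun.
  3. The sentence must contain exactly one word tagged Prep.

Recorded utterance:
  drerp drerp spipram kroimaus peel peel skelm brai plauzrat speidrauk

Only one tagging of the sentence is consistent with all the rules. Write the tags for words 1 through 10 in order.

Adv Adv Adv Noun Noun Noun Noun Noun Prep Adv

Candidates per position — 1:drerp {Prep,Adv}; 2:drerp {Prep,Adv}; 3:spipram {Adv}; 4:kroimaus {Prep,Noun}; 5:peel {Noun}; 6:peel {Noun}; 7:skelm {Noun,Prep}; 8:brai {Prep,Noun}; 9:plauzrat {Prep}; 10:speidrauk {Adv}.
If word 1 were Prep, no tagging could satisfy rule 3; so word 1 is Adv.
If word 2 were Prep, no tagging could satisfy rule 3; so word 2 is Adv.
If word 4 were Prep, no tagging could satisfy rule 2; so word 4 is Noun.
If word 7 were Prep, no tagging could satisfy rule 2; so word 7 is Noun.
If word 8 were Prep, no tagging could satisfy rule 2; so word 8 is Noun.
So the tagging must be: Adv Adv Adv Noun Noun Noun Noun Noun Prep Adv.
Verifying each rule — rule 1 holds; rule 2 holds; rule 3 holds.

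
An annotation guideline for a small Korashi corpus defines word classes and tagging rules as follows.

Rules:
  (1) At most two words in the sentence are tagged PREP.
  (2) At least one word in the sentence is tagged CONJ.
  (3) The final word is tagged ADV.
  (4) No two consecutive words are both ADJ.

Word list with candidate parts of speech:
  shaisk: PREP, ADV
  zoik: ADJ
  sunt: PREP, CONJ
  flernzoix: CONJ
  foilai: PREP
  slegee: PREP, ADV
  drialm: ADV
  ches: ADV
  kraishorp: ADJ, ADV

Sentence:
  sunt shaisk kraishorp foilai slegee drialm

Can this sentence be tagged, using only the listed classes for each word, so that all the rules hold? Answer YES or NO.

Candidates per position — 1:sunt {PREP,CONJ}; 2:shaisk {PREP,ADV}; 3:kraishorp {ADJ,ADV}; 4:foilai {PREP}; 5:slegee {PREP,ADV}; 6:drialm {ADV}.
One satisfying assignment: CONJ ADV ADV PREP PREP ADV.
Checking: rule 1 holds; rule 2 holds; rule 3 holds; rule 4 holds.

YES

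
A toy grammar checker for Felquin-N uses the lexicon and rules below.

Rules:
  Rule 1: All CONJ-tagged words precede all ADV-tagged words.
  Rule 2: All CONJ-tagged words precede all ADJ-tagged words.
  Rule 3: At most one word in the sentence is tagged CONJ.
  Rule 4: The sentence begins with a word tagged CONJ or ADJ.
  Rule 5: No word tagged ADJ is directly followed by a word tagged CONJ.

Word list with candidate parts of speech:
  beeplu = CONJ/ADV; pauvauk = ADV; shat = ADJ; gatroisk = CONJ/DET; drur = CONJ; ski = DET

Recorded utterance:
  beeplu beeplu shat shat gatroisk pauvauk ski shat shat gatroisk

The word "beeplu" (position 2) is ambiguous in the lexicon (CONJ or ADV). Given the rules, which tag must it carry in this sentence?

ADV

Candidates per position — 1:beeplu {CONJ,ADV}; 2:beeplu {CONJ,ADV}; 3:shat {ADJ}; 4:shat {ADJ}; 5:gatroisk {CONJ,DET}; 6:pauvauk {ADV}; 7:ski {DET}; 8:shat {ADJ}; 9:shat {ADJ}; 10:gatroisk {CONJ,DET}.
Word 1 cannot be ADV — rule 4 would then fail for every completion. It is CONJ.
Word 2 cannot be CONJ — rule 3 would then fail for every completion. It is ADV.
Word 5 cannot be CONJ — rule 1 would then fail for every completion. It is DET.
Word 10 cannot be CONJ — rule 1 would then fail for every completion. It is DET.
That leaves exactly one tagging: CONJ ADV ADJ ADJ DET ADV DET ADJ ADJ DET.
Checking: rule 1 ok; rule 2 ok; rule 3 ok; rule 4 ok; rule 5 ok.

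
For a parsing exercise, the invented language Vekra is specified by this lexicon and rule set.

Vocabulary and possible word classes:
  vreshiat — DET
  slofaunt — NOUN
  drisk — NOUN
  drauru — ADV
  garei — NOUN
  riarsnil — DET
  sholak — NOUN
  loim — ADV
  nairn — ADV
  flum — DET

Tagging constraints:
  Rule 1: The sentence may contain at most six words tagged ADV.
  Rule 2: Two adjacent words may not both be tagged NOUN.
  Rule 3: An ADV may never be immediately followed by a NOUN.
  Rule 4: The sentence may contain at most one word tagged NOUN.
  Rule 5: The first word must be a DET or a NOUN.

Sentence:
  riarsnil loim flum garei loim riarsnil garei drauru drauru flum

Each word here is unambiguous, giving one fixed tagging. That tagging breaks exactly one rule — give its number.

4

Fixed tagging: DET ADV DET NOUN ADV DET NOUN ADV ADV DET.
Rule check: R1 ✓, R2 ✓, R3 ✓, R4 ✗, R5 ✓.
Only rule 4 fails.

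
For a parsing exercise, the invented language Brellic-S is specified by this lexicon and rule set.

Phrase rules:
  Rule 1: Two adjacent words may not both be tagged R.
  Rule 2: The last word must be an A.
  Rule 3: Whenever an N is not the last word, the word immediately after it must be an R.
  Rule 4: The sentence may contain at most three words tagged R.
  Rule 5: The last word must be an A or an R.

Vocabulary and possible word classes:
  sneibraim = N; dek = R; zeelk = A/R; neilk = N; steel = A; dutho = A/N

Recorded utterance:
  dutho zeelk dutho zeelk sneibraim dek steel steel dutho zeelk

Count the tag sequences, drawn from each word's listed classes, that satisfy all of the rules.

Candidates per position — 1:dutho {A,N}; 2:zeelk {A,R}; 3:dutho {A,N}; 4:zeelk {A,R}; 5:sneibraim {N}; 6:dek {R}; 7:steel {A}; 8:steel {A}; 9:dutho {A,N}; 10:zeelk {A,R}.
There are 64 candidate sequences in total.
Checking each against the rules leaves 9 sequences.
Count = 9.

9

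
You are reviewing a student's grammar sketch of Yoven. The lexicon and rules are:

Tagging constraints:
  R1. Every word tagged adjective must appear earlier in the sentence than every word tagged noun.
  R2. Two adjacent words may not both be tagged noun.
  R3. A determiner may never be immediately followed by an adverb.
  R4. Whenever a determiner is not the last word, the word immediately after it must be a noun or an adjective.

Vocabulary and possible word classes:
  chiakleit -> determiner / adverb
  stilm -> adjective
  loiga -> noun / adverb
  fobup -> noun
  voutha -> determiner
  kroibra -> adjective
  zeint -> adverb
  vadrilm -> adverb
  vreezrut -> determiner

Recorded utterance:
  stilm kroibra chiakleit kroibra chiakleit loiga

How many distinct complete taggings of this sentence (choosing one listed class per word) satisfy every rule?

Candidates per position — 1:stilm {adjective}; 2:kroibra {adjective}; 3:chiakleit {determiner,adverb}; 4:kroibra {adjective}; 5:chiakleit {determiner,adverb}; 6:loiga {noun,adverb}.
There are 8 candidate sequences in total.
Checking each against the rules leaves 6 sequences.
Count = 6.

6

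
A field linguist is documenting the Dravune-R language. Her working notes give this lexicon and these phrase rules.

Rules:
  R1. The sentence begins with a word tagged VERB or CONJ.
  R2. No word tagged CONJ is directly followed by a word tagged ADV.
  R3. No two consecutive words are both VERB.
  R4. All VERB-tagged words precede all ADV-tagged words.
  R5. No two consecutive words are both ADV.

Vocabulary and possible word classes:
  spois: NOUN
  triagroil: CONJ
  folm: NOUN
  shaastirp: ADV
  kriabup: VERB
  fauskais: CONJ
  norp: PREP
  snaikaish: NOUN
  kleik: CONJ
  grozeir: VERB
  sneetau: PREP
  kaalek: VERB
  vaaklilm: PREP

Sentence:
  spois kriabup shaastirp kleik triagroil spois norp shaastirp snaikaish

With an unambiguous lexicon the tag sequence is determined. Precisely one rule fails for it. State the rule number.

Fixed tagging: NOUN VERB ADV CONJ CONJ NOUN PREP ADV NOUN.
Rule check: R1 fail, R2 pass, R3 pass, R4 pass, R5 pass.
Only rule 1 fails.

1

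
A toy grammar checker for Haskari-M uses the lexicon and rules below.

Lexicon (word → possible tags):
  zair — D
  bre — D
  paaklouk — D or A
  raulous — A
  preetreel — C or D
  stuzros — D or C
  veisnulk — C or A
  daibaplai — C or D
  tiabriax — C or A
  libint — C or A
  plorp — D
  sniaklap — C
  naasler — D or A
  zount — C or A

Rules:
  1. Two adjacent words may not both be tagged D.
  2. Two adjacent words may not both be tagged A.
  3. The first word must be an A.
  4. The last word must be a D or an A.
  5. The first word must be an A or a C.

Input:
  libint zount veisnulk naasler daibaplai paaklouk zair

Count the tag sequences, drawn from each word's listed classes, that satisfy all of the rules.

Candidates per position — 1:libint {C,A}; 2:zount {C,A}; 3:veisnulk {C,A}; 4:naasler {D,A}; 5:daibaplai {C,D}; 6:paaklouk {D,A}; 7:zair {D}.
There are 64 candidate sequences in total.
The sequences that satisfy every rule: A C C D C A D; A C C A C A D; A C C A D A D; A C A D C A D.
Count = 4.

4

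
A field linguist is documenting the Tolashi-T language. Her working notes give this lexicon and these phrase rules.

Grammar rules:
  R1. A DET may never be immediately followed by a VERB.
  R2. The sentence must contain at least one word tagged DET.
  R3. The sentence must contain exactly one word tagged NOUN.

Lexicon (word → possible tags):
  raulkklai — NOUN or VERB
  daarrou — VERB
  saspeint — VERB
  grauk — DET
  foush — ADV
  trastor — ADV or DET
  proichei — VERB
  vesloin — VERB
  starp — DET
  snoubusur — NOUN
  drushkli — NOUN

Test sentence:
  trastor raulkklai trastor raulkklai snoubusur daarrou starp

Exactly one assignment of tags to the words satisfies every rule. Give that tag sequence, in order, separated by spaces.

ADV VERB ADV VERB NOUN VERB DET

Candidates per position — 1:trastor {ADV,DET}; 2:raulkklai {NOUN,VERB}; 3:trastor {ADV,DET}; 4:raulkklai {NOUN,VERB}; 5:snoubusur {NOUN}; 6:daarrou {VERB}; 7:starp {DET}.
Position 2: tagging it NOUN would leave rule 3 unsatisfiable, so it must be VERB.
Position 4: tagging it NOUN would leave rule 3 unsatisfiable, so it must be VERB.
Position 1: tagging it DET would leave rule 1 unsatisfiable, so it must be ADV.
Position 3: tagging it DET would leave rule 1 unsatisfiable, so it must be ADV.
The unique satisfying tagging is: ADV VERB ADV VERB NOUN VERB DET.
Rule-by-rule: rule 1 holds; rule 2 holds; rule 3 holds.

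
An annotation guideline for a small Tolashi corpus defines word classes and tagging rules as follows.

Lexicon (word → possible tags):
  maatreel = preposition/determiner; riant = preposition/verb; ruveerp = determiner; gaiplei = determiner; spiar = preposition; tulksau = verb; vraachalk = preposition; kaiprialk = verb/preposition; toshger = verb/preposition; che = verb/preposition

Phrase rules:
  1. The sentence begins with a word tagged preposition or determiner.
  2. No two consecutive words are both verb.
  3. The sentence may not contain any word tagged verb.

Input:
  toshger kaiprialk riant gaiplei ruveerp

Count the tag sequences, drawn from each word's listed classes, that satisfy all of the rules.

Candidates per position — 1:toshger {verb,preposition}; 2:kaiprialk {verb,preposition}; 3:riant {preposition,verb}; 4:gaiplei {determiner}; 5:ruveerp {determiner}.
There are 8 candidate sequences in total.
The sequences that satisfy every rule: preposition preposition preposition determiner determiner.
Count = 1.

1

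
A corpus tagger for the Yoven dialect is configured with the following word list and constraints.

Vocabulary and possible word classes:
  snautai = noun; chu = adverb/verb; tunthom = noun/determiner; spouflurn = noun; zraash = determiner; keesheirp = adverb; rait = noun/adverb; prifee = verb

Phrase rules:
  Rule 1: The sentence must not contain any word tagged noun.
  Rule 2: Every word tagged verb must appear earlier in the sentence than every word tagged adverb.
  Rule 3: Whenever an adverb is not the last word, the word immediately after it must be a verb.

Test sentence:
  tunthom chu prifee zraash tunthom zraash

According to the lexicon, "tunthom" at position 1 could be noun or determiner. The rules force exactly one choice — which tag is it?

Candidates per position — 1:tunthom {noun,determiner}; 2:chu {adverb,verb}; 3:prifee {verb}; 4:zraash {determiner}; 5:tunthom {noun,determiner}; 6:zraash {determiner}.
At position 1, choosing noun makes rule 1 impossible to satisfy; hence determiner.
At position 2, choosing adverb makes rule 2 impossible to satisfy; hence verb.
At position 5, choosing noun makes rule 1 impossible to satisfy; hence determiner.
The only consistent sequence is: determiner verb verb determiner determiner determiner.
Check: rule 1 ok; rule 2 ok; rule 3 ok.

determiner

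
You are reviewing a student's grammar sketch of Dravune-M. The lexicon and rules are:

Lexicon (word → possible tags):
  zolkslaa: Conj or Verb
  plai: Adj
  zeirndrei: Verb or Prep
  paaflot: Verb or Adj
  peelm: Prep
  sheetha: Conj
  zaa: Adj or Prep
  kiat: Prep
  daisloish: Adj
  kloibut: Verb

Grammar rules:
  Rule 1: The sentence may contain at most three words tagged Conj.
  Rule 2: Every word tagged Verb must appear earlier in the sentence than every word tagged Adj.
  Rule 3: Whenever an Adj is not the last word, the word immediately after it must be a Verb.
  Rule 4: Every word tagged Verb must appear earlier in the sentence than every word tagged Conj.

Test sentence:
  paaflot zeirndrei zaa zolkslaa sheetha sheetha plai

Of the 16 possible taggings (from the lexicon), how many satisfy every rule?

4

Candidates per position — 1:paaflot {Verb,Adj}; 2:zeirndrei {Verb,Prep}; 3:zaa {Adj,Prep}; 4:zolkslaa {Conj,Verb}; 5:sheetha {Conj}; 6:sheetha {Conj}; 7:plai {Adj}.
There are 16 candidate sequences in total.
The sequences that satisfy every rule: Verb Verb Prep Conj Conj Conj Adj; Verb Verb Prep Verb Conj Conj Adj; Verb Prep Prep Conj Conj Conj Adj; Verb Prep Prep Verb Conj Conj Adj.
Count = 4.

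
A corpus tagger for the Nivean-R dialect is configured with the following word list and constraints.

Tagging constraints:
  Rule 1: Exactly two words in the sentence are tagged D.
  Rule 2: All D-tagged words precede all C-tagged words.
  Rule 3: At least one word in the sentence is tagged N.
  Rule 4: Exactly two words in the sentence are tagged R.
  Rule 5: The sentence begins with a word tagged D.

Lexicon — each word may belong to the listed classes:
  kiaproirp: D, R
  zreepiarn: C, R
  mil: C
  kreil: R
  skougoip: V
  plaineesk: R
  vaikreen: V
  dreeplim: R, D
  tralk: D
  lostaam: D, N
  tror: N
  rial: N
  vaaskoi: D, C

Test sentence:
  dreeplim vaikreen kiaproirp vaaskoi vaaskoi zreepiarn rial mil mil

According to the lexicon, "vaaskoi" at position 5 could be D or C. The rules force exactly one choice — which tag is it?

C

Candidates per position — 1:dreeplim {R,D}; 2:vaikreen {V}; 3:kiaproirp {D,R}; 4:vaaskoi {D,C}; 5:vaaskoi {D,C}; 6:zreepiarn {C,R}; 7:rial {N}; 8:mil {C}; 9:mil {C}.
At position 1, choosing R makes rule 5 impossible to satisfy; hence D.
At position 3, choosing D makes rule 4 impossible to satisfy; hence R.
At position 6, choosing C makes rule 4 impossible to satisfy; hence R.
Position 5: the remaining choice is settled jointly with positions 4 — only C at position 5 is part of a tagging that satisfies every rule.
So the tagging must be: D V R D C R N C C.
Verifying each rule — rule 1 satisfied; rule 2 satisfied; rule 3 satisfied; rule 4 satisfied; rule 5 satisfied.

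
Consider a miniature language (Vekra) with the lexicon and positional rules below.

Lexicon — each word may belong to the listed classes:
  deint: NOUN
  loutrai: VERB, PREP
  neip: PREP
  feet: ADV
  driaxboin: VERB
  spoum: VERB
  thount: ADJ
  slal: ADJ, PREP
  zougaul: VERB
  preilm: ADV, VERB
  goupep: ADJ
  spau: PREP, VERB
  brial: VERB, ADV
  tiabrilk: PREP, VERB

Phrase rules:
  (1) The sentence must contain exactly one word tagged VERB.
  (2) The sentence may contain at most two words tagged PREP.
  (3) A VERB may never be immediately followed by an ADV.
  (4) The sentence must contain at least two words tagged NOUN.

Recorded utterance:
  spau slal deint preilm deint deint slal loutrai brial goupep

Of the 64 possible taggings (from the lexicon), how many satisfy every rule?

Candidates per position — 1:spau {PREP,VERB}; 2:slal {ADJ,PREP}; 3:deint {NOUN}; 4:preilm {ADV,VERB}; 5:deint {NOUN}; 6:deint {NOUN}; 7:slal {ADJ,PREP}; 8:loutrai {VERB,PREP}; 9:brial {VERB,ADV}; 10:goupep {ADJ}.
There are 64 candidate sequences in total.
The sequences that satisfy every rule: PREP ADJ NOUN ADV NOUN NOUN ADJ PREP VERB ADJ; PREP ADJ NOUN VERB NOUN NOUN ADJ PREP ADV ADJ; VERB ADJ NOUN ADV NOUN NOUN ADJ PREP ADV ADJ; VERB ADJ NOUN ADV NOUN NOUN PREP PREP ADV ADJ; VERB PREP NOUN ADV NOUN NOUN ADJ PREP ADV ADJ.
Count = 5.

5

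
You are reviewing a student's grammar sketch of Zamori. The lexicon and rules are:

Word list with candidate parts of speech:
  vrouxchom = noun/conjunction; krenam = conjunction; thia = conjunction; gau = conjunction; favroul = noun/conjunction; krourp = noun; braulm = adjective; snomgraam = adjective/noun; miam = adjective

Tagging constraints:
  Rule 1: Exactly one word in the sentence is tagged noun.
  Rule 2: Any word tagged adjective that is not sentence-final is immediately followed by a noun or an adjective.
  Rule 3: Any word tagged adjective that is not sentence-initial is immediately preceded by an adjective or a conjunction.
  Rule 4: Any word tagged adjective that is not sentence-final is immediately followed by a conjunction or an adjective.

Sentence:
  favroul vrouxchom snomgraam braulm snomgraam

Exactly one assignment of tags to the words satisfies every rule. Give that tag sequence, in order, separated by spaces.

noun conjunction adjective adjective adjective

Candidates per position — 1:favroul {noun,conjunction}; 2:vrouxchom {noun,conjunction}; 3:snomgraam {adjective,noun}; 4:braulm {adjective}; 5:snomgraam {adjective,noun}.
Position 2: noun is ruled out by rule 3; that leaves conjunction.
Position 3: noun is ruled out by rule 3; that leaves adjective.
Position 5: noun is ruled out by rule 4; that leaves adjective.
Position 1: conjunction is ruled out by rule 1; that leaves noun.
So the tagging must be: noun conjunction adjective adjective adjective.
Check: rule 1 holds; rule 2 holds; rule 3 holds; rule 4 holds.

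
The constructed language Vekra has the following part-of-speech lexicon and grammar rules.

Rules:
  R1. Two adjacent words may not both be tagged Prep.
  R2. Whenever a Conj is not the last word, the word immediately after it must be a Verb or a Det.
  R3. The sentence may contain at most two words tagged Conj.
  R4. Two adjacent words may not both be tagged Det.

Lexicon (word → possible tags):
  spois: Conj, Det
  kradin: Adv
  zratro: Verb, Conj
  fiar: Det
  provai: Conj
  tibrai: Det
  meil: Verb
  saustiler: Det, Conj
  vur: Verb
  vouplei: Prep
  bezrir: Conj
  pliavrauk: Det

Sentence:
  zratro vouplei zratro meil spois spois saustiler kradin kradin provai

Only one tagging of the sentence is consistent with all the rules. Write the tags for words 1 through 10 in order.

Verb Prep Verb Verb Det Conj Det Adv Adv Conj

Candidates per position — 1:zratro {Verb,Conj}; 2:vouplei {Prep}; 3:zratro {Verb,Conj}; 4:meil {Verb}; 5:spois {Conj,Det}; 6:spois {Conj,Det}; 7:saustiler {Det,Conj}; 8:kradin {Adv}; 9:kradin {Adv}; 10:provai {Conj}.
Position 1: tagging it Conj would leave rule 2 unsatisfiable, so it must be Verb.
Position 7: tagging it Conj would leave rule 2 unsatisfiable, so it must be Det.
Position 6: tagging it Det would leave rule 4 unsatisfiable, so it must be Conj.
Position 3: tagging it Conj would leave rule 3 unsatisfiable, so it must be Verb.
Position 5: tagging it Conj would leave rule 2 unsatisfiable, so it must be Det.
The unique satisfying tagging is: Verb Prep Verb Verb Det Conj Det Adv Adv Conj.
Verifying each rule — rule 1 ok; rule 2 ok; rule 3 ok; rule 4 ok.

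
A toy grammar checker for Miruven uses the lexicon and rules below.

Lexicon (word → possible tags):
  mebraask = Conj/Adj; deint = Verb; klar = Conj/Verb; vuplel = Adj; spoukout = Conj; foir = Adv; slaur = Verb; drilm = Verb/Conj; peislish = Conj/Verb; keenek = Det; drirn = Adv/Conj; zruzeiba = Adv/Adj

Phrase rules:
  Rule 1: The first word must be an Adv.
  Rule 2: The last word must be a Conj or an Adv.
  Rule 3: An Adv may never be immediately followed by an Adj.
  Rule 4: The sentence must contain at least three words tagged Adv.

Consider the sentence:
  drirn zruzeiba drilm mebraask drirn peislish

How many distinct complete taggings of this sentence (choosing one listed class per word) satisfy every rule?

4

Candidates per position — 1:drirn {Adv,Conj}; 2:zruzeiba {Adv,Adj}; 3:drilm {Verb,Conj}; 4:mebraask {Conj,Adj}; 5:drirn {Adv,Conj}; 6:peislish {Conj,Verb}.
There are 64 candidate sequences in total.
The sequences that satisfy every rule: Adv Adv Verb Conj Adv Conj; Adv Adv Verb Adj Adv Conj; Adv Adv Conj Conj Adv Conj; Adv Adv Conj Adj Adv Conj.
Count = 4.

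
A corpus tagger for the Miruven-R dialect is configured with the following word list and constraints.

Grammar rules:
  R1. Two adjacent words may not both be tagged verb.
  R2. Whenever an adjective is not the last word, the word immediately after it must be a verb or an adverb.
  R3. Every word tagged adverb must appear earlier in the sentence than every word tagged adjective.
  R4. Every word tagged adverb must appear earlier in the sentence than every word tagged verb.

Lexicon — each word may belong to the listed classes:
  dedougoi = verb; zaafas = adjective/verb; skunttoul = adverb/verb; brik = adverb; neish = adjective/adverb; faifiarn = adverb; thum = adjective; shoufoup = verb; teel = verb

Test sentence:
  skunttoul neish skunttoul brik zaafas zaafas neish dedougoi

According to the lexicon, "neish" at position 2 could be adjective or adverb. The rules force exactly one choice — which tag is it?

Candidates per position — 1:skunttoul {adverb,verb}; 2:neish {adjective,adverb}; 3:skunttoul {adverb,verb}; 4:brik {adverb}; 5:zaafas {adjective,verb}; 6:zaafas {adjective,verb}; 7:neish {adjective,adverb}; 8:dedougoi {verb}.
Position 1: tagging it verb would leave rule 4 unsatisfiable, so it must be adverb.
Position 2: tagging it adjective would leave rule 3 unsatisfiable, so it must be adverb.
Position 3: tagging it verb would leave rule 4 unsatisfiable, so it must be adverb.
The remaining ambiguous positions (5, 6, 7) are resolved jointly — only one combination satisfies every rule.
The unique satisfying tagging is: adverb adverb adverb adverb adjective verb adjective verb.
Rule-by-rule: rule 1 satisfied; rule 2 satisfied; rule 3 satisfied; rule 4 satisfied.

adverb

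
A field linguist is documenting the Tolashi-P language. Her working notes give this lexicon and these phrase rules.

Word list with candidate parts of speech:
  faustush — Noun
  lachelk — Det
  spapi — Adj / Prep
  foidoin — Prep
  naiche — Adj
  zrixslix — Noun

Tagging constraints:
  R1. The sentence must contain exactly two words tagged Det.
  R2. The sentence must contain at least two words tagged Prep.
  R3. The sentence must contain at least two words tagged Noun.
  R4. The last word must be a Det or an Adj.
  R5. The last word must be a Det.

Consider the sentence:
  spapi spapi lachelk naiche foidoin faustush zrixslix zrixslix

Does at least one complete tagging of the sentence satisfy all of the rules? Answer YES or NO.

Candidates per position — 1:spapi {Adj,Prep}; 2:spapi {Adj,Prep}; 3:lachelk {Det}; 4:naiche {Adj}; 5:foidoin {Prep}; 6:faustush {Noun}; 7:zrixslix {Noun}; 8:zrixslix {Noun}.
Rule 1 cannot be satisfied by any choice of tags from the lexicon.
So there is no consistent tagging.

NO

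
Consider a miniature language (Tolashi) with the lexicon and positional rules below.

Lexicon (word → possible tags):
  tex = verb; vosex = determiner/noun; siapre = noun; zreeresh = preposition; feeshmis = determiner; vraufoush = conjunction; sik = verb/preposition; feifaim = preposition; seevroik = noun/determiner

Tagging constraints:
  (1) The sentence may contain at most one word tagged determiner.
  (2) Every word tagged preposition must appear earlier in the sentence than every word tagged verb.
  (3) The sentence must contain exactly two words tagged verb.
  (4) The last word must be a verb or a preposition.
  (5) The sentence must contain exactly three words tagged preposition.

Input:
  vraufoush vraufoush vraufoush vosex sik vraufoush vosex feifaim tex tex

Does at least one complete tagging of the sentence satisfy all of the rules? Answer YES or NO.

NO

Candidates per position — 1:vraufoush {conjunction}; 2:vraufoush {conjunction}; 3:vraufoush {conjunction}; 4:vosex {determiner,noun}; 5:sik {verb,preposition}; 6:vraufoush {conjunction}; 7:vosex {determiner,noun}; 8:feifaim {preposition}; 9:tex {verb}; 10:tex {verb}.
Rule 5 cannot be satisfied by any choice of tags from the lexicon.
So there is no consistent tagging.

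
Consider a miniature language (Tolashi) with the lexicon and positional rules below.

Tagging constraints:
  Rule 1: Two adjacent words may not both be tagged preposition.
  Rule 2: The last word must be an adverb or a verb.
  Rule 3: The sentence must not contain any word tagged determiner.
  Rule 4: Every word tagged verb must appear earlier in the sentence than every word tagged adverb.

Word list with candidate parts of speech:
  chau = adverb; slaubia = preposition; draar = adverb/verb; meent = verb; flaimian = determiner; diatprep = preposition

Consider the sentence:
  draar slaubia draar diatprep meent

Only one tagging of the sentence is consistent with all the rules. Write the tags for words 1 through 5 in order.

verb preposition verb preposition verb

Candidates per position — 1:draar {adverb,verb}; 2:slaubia {preposition}; 3:draar {adverb,verb}; 4:diatprep {preposition}; 5:meent {verb}.
If word 1 were adverb, no tagging could satisfy rule 4; so word 1 is verb.
If word 3 were adverb, no tagging could satisfy rule 4; so word 3 is verb.
That leaves exactly one tagging: verb preposition verb preposition verb.
Verifying each rule — rule 1 ok; rule 2 ok; rule 3 ok; rule 4 ok.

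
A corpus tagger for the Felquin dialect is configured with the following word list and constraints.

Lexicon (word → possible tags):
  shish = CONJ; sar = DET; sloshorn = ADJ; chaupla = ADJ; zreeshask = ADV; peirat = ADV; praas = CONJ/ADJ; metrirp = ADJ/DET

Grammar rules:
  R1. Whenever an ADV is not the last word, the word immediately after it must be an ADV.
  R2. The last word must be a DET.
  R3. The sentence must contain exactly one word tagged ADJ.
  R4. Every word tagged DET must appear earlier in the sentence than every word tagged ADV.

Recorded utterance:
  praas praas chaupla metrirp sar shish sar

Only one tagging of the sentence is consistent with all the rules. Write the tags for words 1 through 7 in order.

CONJ CONJ ADJ DET DET CONJ DET

Candidates per position — 1:praas {CONJ,ADJ}; 2:praas {CONJ,ADJ}; 3:chaupla {ADJ}; 4:metrirp {ADJ,DET}; 5:sar {DET}; 6:shish {CONJ}; 7:sar {DET}.
Position 1: tagging it ADJ would leave rule 3 unsatisfiable, so it must be CONJ.
Position 2: tagging it ADJ would leave rule 3 unsatisfiable, so it must be CONJ.
Position 4: tagging it ADJ would leave rule 3 unsatisfiable, so it must be DET.
The unique satisfying tagging is: CONJ CONJ ADJ DET DET CONJ DET.
Verifying each rule — rule 1 ok; rule 2 ok; rule 3 ok; rule 4 ok.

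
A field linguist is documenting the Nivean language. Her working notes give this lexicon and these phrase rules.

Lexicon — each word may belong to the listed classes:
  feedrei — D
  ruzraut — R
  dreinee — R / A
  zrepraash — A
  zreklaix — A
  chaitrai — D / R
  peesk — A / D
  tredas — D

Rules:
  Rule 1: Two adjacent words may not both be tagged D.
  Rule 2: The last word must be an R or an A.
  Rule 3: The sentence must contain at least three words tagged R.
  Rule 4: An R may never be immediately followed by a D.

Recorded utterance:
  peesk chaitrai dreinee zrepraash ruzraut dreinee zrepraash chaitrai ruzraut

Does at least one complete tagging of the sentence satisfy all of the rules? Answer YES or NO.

YES

Candidates per position — 1:peesk {A,D}; 2:chaitrai {D,R}; 3:dreinee {R,A}; 4:zrepraash {A}; 5:ruzraut {R}; 6:dreinee {R,A}; 7:zrepraash {A}; 8:chaitrai {D,R}; 9:ruzraut {R}.
One satisfying assignment: A D A A R A A R R.
Checking: rule 1 ok; rule 2 ok; rule 3 ok; rule 4 ok.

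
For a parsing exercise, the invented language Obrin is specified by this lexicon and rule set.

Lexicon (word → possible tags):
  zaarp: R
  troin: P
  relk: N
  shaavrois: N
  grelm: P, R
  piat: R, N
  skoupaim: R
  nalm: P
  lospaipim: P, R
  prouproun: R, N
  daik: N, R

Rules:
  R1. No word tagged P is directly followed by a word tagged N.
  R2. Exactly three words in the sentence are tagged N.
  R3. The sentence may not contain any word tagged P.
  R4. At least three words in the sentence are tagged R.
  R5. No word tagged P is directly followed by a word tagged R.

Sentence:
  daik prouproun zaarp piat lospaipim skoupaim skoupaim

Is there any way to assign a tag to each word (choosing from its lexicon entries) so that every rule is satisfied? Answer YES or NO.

YES

Candidates per position — 1:daik {N,R}; 2:prouproun {R,N}; 3:zaarp {R}; 4:piat {R,N}; 5:lospaipim {P,R}; 6:skoupaim {R}; 7:skoupaim {R}.
One satisfying assignment: N N R N R R R.
Rule-by-rule: rule 1 ok; rule 2 ok; rule 3 ok; rule 4 ok; rule 5 ok.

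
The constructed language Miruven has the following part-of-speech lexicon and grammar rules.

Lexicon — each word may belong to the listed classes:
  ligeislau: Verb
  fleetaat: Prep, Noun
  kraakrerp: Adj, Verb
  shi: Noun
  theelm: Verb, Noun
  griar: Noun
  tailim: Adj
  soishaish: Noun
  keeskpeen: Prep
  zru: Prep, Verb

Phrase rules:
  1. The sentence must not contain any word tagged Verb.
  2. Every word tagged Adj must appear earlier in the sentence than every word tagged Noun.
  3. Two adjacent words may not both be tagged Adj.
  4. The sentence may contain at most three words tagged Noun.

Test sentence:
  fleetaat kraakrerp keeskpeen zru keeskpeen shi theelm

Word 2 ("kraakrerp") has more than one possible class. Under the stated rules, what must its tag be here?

Adj

Candidates per position — 1:fleetaat {Prep,Noun}; 2:kraakrerp {Adj,Verb}; 3:keeskpeen {Prep}; 4:zru {Prep,Verb}; 5:keeskpeen {Prep}; 6:shi {Noun}; 7:theelm {Verb,Noun}.
If word 2 were Verb, no tagging could satisfy rule 1; so word 2 is Adj.
If word 4 were Verb, no tagging could satisfy rule 1; so word 4 is Prep.
If word 7 were Verb, no tagging could satisfy rule 1; so word 7 is Noun.
If word 1 were Noun, no tagging could satisfy rule 2; so word 1 is Prep.
The unique satisfying tagging is: Prep Adj Prep Prep Prep Noun Noun.
Checking: rule 1 ok; rule 2 ok; rule 3 ok; rule 4 ok.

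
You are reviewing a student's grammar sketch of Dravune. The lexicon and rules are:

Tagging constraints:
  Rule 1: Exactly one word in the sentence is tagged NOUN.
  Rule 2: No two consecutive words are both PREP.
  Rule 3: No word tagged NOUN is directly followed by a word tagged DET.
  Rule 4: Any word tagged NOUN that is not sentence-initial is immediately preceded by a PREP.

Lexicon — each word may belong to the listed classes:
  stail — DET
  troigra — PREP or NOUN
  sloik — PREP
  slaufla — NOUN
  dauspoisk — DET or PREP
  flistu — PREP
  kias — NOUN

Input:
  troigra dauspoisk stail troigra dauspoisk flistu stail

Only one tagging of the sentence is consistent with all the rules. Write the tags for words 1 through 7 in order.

Candidates per position — 1:troigra {PREP,NOUN}; 2:dauspoisk {DET,PREP}; 3:stail {DET}; 4:troigra {PREP,NOUN}; 5:dauspoisk {DET,PREP}; 6:flistu {PREP}; 7:stail {DET}.
Word 4 cannot be NOUN — rule 4 would then fail for every completion. It is PREP.
Word 5 cannot be PREP — rule 2 would then fail for every completion. It is DET.
Word 1 cannot be PREP — rule 1 would then fail for every completion. It is NOUN.
Word 2 cannot be DET — rule 3 would then fail for every completion. It is PREP.
The unique satisfying tagging is: NOUN PREP DET PREP DET PREP DET.
Checking: rule 1 satisfied; rule 2 satisfied; rule 3 satisfied; rule 4 satisfied.

NOUN PREP DET PREP DET PREP DET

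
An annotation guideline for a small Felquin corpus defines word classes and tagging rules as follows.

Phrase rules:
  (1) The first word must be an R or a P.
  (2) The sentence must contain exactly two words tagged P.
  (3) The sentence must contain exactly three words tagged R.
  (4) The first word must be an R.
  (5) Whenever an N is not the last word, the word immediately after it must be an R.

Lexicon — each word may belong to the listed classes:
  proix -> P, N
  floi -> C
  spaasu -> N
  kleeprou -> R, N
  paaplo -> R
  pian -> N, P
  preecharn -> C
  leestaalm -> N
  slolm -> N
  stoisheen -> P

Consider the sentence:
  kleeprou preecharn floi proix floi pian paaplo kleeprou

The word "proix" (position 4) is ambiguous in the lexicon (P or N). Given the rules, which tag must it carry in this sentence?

P

Candidates per position — 1:kleeprou {R,N}; 2:preecharn {C}; 3:floi {C}; 4:proix {P,N}; 5:floi {C}; 6:pian {N,P}; 7:paaplo {R}; 8:kleeprou {R,N}.
Position 1: N is ruled out by rule 1; that leaves R.
Position 4: N is ruled out by rule 2; that leaves P.
Position 6: N is ruled out by rule 2; that leaves P.
Position 8: N is ruled out by rule 3; that leaves R.
So the tagging must be: R C C P C P R R.
Verifying each rule — rule 1 ✓; rule 2 ✓; rule 3 ✓; rule 4 ✓; rule 5 ✓.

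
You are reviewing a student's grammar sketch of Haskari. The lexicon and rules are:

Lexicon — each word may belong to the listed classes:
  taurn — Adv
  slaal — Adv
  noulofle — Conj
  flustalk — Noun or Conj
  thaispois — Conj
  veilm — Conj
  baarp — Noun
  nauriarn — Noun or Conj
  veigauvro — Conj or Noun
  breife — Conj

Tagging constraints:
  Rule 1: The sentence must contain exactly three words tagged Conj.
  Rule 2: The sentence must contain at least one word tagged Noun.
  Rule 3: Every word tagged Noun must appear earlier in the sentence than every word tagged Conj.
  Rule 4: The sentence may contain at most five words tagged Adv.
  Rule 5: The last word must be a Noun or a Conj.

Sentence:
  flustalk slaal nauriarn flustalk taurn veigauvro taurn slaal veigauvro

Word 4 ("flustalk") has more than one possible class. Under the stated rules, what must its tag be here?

Conj

Candidates per position — 1:flustalk {Noun,Conj}; 2:slaal {Adv}; 3:nauriarn {Noun,Conj}; 4:flustalk {Noun,Conj}; 5:taurn {Adv}; 6:veigauvro {Conj,Noun}; 7:taurn {Adv}; 8:slaal {Adv}; 9:veigauvro {Conj,Noun}.
Position 4: the remaining choice is settled jointly with positions 1, 3, 6, 9 — only Conj at position 4 is part of a tagging that satisfies every rule.
So the tagging must be: Noun Adv Noun Conj Adv Conj Adv Adv Conj.
Checking: rule 1 ok; rule 2 ok; rule 3 ok; rule 4 ok; rule 5 ok.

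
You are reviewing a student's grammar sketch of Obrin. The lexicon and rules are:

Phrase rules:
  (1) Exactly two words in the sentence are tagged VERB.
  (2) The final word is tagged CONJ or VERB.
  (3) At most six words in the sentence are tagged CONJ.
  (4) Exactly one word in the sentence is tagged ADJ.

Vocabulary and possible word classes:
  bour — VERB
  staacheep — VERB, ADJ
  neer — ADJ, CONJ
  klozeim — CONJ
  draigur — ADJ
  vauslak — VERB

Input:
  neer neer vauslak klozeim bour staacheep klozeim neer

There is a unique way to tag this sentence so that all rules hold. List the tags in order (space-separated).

CONJ CONJ VERB CONJ VERB ADJ CONJ CONJ

Candidates per position — 1:neer {ADJ,CONJ}; 2:neer {ADJ,CONJ}; 3:vauslak {VERB}; 4:klozeim {CONJ}; 5:bour {VERB}; 6:staacheep {VERB,ADJ}; 7:klozeim {CONJ}; 8:neer {ADJ,CONJ}.
At position 6, choosing VERB makes rule 1 impossible to satisfy; hence ADJ.
At position 8, choosing ADJ makes rule 2 impossible to satisfy; hence CONJ.
At position 1, choosing ADJ makes rule 4 impossible to satisfy; hence CONJ.
At position 2, choosing ADJ makes rule 4 impossible to satisfy; hence CONJ.
The only consistent sequence is: CONJ CONJ VERB CONJ VERB ADJ CONJ CONJ.
Rule-by-rule: rule 1 ok; rule 2 ok; rule 3 ok; rule 4 ok.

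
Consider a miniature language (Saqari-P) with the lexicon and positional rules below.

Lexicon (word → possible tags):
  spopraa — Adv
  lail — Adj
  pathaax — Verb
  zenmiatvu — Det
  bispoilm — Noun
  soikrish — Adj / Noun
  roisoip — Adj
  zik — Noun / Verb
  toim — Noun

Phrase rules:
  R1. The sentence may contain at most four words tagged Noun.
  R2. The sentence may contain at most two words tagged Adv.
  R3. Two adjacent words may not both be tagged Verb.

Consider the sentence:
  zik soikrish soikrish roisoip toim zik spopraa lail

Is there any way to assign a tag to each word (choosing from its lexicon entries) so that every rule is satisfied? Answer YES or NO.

Candidates per position — 1:zik {Noun,Verb}; 2:soikrish {Adj,Noun}; 3:soikrish {Adj,Noun}; 4:roisoip {Adj}; 5:toim {Noun}; 6:zik {Noun,Verb}; 7:spopraa {Adv}; 8:lail {Adj}.
One satisfying assignment: Verb Noun Adj Adj Noun Verb Adv Adj.
Checking: rule 1 ok; rule 2 ok; rule 3 ok.

YES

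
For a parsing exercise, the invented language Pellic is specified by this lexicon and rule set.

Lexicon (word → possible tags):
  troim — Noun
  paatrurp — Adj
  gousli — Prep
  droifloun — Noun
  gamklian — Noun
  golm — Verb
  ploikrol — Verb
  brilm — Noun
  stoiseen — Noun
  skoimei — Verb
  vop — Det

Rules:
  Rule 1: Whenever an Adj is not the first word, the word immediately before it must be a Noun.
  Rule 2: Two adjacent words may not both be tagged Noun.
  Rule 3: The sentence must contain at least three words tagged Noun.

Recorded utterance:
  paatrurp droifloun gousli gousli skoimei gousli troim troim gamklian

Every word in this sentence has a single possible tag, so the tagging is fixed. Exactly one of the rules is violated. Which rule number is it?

2

Fixed tagging: Adj Noun Prep Prep Verb Prep Noun Noun Noun.
Rule check: R1 ✓, R2 ✗, R3 ✓.
Only rule 2 fails.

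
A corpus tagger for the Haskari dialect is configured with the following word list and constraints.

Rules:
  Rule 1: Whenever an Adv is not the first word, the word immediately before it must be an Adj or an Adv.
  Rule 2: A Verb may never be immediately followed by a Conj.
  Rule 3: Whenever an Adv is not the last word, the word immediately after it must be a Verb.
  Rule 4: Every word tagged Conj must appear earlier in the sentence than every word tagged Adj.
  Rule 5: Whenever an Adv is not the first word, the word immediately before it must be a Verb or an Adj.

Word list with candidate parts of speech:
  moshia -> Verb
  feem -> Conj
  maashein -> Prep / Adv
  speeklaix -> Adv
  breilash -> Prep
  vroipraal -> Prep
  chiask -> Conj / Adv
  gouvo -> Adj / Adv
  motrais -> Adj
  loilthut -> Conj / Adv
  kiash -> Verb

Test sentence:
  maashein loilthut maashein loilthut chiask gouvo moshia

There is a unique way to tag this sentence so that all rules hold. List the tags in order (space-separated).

Candidates per position — 1:maashein {Prep,Adv}; 2:loilthut {Conj,Adv}; 3:maashein {Prep,Adv}; 4:loilthut {Conj,Adv}; 5:chiask {Conj,Adv}; 6:gouvo {Adj,Adv}; 7:moshia {Verb}.
If word 1 were Adv, no tagging could satisfy rule 3; so word 1 is Prep.
If word 2 were Adv, no tagging could satisfy rule 1; so word 2 is Conj.
If word 3 were Adv, no tagging could satisfy rule 1; so word 3 is Prep.
If word 4 were Adv, no tagging could satisfy rule 1; so word 4 is Conj.
If word 5 were Adv, no tagging could satisfy rule 1; so word 5 is Conj.
If word 6 were Adv, no tagging could satisfy rule 1; so word 6 is Adj.
The unique satisfying tagging is: Prep Conj Prep Conj Conj Adj Verb.
Verifying each rule — rule 1 holds; rule 2 holds; rule 3 holds; rule 4 holds; rule 5 holds.

Prep Conj Prep Conj Conj Adj Verb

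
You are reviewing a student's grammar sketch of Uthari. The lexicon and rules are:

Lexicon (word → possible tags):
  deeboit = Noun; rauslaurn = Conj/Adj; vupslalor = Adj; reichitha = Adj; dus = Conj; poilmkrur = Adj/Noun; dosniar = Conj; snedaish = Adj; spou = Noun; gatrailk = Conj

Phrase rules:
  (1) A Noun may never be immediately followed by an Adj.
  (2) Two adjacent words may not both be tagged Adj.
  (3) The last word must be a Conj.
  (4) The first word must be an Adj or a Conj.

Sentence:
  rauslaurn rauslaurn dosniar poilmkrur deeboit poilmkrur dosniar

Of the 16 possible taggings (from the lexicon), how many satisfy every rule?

Candidates per position — 1:rauslaurn {Conj,Adj}; 2:rauslaurn {Conj,Adj}; 3:dosniar {Conj}; 4:poilmkrur {Adj,Noun}; 5:deeboit {Noun}; 6:poilmkrur {Adj,Noun}; 7:dosniar {Conj}.
There are 16 candidate sequences in total.
Checking each against the rules leaves 6 sequences.
Count = 6.

6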